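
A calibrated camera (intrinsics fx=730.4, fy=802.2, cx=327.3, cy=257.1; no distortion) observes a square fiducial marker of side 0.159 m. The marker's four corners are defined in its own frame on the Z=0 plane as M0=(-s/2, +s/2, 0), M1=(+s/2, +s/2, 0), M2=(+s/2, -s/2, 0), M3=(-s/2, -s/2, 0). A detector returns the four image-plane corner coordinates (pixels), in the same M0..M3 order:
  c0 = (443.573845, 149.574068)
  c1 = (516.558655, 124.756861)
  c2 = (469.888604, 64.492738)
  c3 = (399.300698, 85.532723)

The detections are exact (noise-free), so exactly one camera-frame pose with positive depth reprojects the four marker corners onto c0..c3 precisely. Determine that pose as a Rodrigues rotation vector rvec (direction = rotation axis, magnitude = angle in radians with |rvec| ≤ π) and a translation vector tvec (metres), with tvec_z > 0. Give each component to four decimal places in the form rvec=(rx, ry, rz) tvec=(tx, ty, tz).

rvec=(-0.5972, -0.2387, -0.4112) tvec=(0.2401, -0.2557, 1.3484)

Intrinsics K: fx=730.4, fy=802.2, cx=327.3, cy=257.1
Marker side s = 0.159 m; corners in marker frame (Z=0):
  M0 = (-0.0795, +0.0795, 0)
  M1 = (+0.0795, +0.0795, 0)
  M2 = (+0.0795, -0.0795, 0)
  M3 = (-0.0795, -0.0795, 0)
Detected image corners:
  c0 = (443.573845, 149.574068) px
  c1 = (516.558655, 124.756861) px
  c2 = (469.888604, 64.492738) px
  c3 = (399.300698, 85.532723) px
Planar DLT: solve 8×8 A·h = b for H (H[2,2]=1):
  H  [+564.24023 +118.53461 +457.37295]
  H  [-117.65200 +351.78586 +104.95856]
  H  [+0.24703 -0.36647 +1.00000]
B = K⁻¹H; ‖b₁‖=0.741633, ‖b₂‖=0.741633; λ = 2/(‖b₁‖+‖b₂‖) = 1.348376, sign → tz>0 ⇒ λ=+1.348376
r₁ = λ·B[:,0] = (+0.89237,-0.30451,+0.33309); r₂ = λ·B[:,1] = (+0.44025,+0.74967,-0.49414)
r₃ = r₁×r₂ = (-0.09923,+0.58760,+0.80304); SVD([r₁ r₂ r₃]) → R = UVᵀ:
  R  [+0.89237 +0.44025 -0.09923]
  R  [-0.30451 +0.74967 +0.58760]
  R  [+0.33309 -0.49414 +0.80304]
t = (+0.24012, -0.25573, +1.34838) m
tr R = 2.445083; θ = arccos((tr R − 1)/2) = 0.763324 rad = 43.735°
axis k = ((R−Rᵀ)₃₂, (R−Rᵀ)₁₃, (R−Rᵀ)₂₁) / (2 sinθ) = (-0.782365, -0.312675, -0.538646)
rvec = θ·k = (-0.597199, -0.238672, -0.411162)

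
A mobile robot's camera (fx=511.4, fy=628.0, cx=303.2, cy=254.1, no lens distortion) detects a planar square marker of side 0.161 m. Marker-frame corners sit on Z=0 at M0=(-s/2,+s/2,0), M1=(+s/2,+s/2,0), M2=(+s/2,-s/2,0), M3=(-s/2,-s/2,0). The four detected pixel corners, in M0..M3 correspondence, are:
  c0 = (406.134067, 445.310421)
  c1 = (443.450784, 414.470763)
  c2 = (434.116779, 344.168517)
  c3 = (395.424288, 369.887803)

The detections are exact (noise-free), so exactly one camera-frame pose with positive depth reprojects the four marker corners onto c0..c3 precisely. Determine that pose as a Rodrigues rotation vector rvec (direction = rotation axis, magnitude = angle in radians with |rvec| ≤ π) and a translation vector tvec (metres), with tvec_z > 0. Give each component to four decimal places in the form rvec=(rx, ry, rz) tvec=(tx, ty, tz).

Intrinsics K: fx=511.4, fy=628.0, cx=303.2, cy=254.1
Marker side s = 0.161 m; corners in marker frame (Z=0):
  M0 = (-0.0805, +0.0805, 0)
  M1 = (+0.0805, +0.0805, 0)
  M2 = (+0.0805, -0.0805, 0)
  M3 = (-0.0805, -0.0805, 0)
Detected image corners:
  c0 = (406.134067, 445.310421) px
  c1 = (443.450784, 414.470763) px
  c2 = (434.116779, 344.168517) px
  c3 = (395.424288, 369.887803) px
Planar DLT: solve 8×8 A·h = b for H (H[2,2]=1):
  H  [+435.46860 +103.87530 +420.54843]
  H  [+11.16673 +491.12395 +393.21053]
  H  [+0.47513 +0.09955 +1.00000]
B = K⁻¹H; ‖b₁‖=0.762160, ‖b₂‖=0.762160; λ = 2/(‖b₁‖+‖b₂‖) = 1.312061, sign → tz>0 ⇒ λ=+1.312061
r₁ = λ·B[:,0] = (+0.74765,-0.22891,+0.62340); r₂ = λ·B[:,1] = (+0.18906,+0.97324,+0.13062)
r₃ = r₁×r₂ = (-0.63661,+0.02020,+0.77092); SVD([r₁ r₂ r₃]) → R = UVᵀ:
  R  [+0.74765 +0.18906 -0.63661]
  R  [-0.22891 +0.97324 +0.02020]
  R  [+0.62340 +0.13062 +0.77092]
t = (+0.30107, +0.29064, +1.31206) m
tr R = 2.491808; θ = arccos((tr R − 1)/2) = 0.728906 rad = 41.763°
axis k = ((R−Rᵀ)₃₂, (R−Rᵀ)₁₃, (R−Rᵀ)₂₁) / (2 sinθ) = (+0.082891, -0.945876, -0.313765)
rvec = θ·k = (+0.060419, -0.689454, -0.228705)

rvec=(0.0604, -0.6895, -0.2287) tvec=(0.3011, 0.2906, 1.3121)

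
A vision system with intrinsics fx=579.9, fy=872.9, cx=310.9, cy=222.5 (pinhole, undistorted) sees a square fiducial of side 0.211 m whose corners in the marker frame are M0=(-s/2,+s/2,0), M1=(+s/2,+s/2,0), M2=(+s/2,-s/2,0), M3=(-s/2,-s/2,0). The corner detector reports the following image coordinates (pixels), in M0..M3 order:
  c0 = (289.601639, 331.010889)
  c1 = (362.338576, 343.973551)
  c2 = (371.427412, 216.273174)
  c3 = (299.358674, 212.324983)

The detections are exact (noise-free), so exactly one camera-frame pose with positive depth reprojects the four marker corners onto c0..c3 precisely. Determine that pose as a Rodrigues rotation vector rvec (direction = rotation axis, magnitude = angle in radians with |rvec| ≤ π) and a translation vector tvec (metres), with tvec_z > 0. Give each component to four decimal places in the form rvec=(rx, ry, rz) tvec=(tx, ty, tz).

Intrinsics K: fx=579.9, fy=872.9, cx=310.9, cy=222.5
Marker side s = 0.211 m; corners in marker frame (Z=0):
  M0 = (-0.1055, +0.1055, 0)
  M1 = (+0.1055, +0.1055, 0)
  M2 = (+0.1055, -0.1055, 0)
  M3 = (-0.1055, -0.1055, 0)
Detected image corners:
  c0 = (289.601639, 331.010889) px
  c1 = (362.338576, 343.973551) px
  c2 = (371.427412, 216.273174) px
  c3 = (299.358674, 212.324983) px
Planar DLT: solve 8×8 A·h = b for H (H[2,2]=1):
  H  [+230.44763 -73.84375 +329.42396]
  H  [-54.13627 +558.78333 +275.17125]
  H  [-0.34075 -0.08809 +1.00000]
B = K⁻¹H; ‖b₁‖=0.673212, ‖b₂‖=0.673212; λ = 2/(‖b₁‖+‖b₂‖) = 1.485416, sign → tz>0 ⇒ λ=+1.485416
r₁ = λ·B[:,0] = (+0.86165,+0.03689,-0.50615); r₂ = λ·B[:,1] = (-0.11900,+0.98423,-0.13084)
r₃ = r₁×r₂ = (+0.49335,+0.17298,+0.85246); SVD([r₁ r₂ r₃]) → R = UVᵀ:
  R  [+0.86165 -0.11900 +0.49335]
  R  [+0.03689 +0.98423 +0.17298]
  R  [-0.50615 -0.13084 +0.85246]
t = (+0.04745, +0.08963, +1.48542) m
tr R = 2.698350; θ = arccos((tr R − 1)/2) = 0.556375 rad = 31.878°
axis k = ((R−Rᵀ)₃₂, (R−Rᵀ)₁₃, (R−Rᵀ)₂₁) / (2 sinθ) = (-0.287647, +0.946295, +0.147597)
rvec = θ·k = (-0.160040, +0.526495, +0.082119)

rvec=(-0.1600, 0.5265, 0.0821) tvec=(0.0474, 0.0896, 1.4854)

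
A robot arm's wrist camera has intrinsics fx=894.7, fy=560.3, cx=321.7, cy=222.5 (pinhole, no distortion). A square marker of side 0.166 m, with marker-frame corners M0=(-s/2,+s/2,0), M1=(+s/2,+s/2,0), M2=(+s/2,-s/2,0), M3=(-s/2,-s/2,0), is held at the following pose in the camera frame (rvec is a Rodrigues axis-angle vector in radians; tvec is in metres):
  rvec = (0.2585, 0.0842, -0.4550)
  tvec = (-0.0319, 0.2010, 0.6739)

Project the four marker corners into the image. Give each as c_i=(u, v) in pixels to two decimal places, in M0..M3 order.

c0=(233.64, 467.58) c1=(425.86, 418.01) c2=(329.37, 304.31) c3=(129.55, 360.59)

Intrinsics K: fx=894.7, fy=560.3, cx=321.7, cy=222.5
Marker side s = 0.166 m; corners in marker frame (Z=0):
  M0 = (-0.0830, +0.0830, 0)
  M1 = (+0.0830, +0.0830, 0)
  M2 = (+0.0830, -0.0830, 0)
  M3 = (-0.0830, -0.0830, 0)
rvec = (0.2585, 0.0842, -0.4550), |rvec| = θ = 0.53003 rad = 30.369°
Rodrigues: sinθ=0.50556, 1−cosθ=0.13721; R = I + sinθ·[k]× + (1−cosθ)·[k]×²:
    [+0.89543 +0.44462 +0.02287]
    [-0.42336 +0.86625 -0.26528]
    [-0.13776 +0.22785 +0.96390]
t = (-0.0319, 0.2010, 0.6739) m
M0: Pc = R·M0+t = (-0.06932, +0.30804, +0.70425); u = 894.7·(-0.06932)/0.70425 + 321.7 = 233.6376, v = 560.3·(+0.30804)/0.70425 + 222.5 = 467.5760
M1: Pc = R·M1+t = (+0.07932, +0.23776, +0.68138); u = 894.7·(+0.07932)/0.68138 + 321.7 = 425.8584, v = 560.3·(+0.23776)/0.68138 + 222.5 = 418.0109
M2: Pc = R·M2+t = (+0.00552, +0.09396, +0.64355); u = 894.7·(+0.00552)/0.64355 + 321.7 = 329.3694, v = 560.3·(+0.09396)/0.64355 + 222.5 = 304.3065
M3: Pc = R·M3+t = (-0.14312, +0.16424, +0.66642); u = 894.7·(-0.14312)/0.66642 + 321.7 = 129.5498, v = 560.3·(+0.16424)/0.66642 + 222.5 = 360.5863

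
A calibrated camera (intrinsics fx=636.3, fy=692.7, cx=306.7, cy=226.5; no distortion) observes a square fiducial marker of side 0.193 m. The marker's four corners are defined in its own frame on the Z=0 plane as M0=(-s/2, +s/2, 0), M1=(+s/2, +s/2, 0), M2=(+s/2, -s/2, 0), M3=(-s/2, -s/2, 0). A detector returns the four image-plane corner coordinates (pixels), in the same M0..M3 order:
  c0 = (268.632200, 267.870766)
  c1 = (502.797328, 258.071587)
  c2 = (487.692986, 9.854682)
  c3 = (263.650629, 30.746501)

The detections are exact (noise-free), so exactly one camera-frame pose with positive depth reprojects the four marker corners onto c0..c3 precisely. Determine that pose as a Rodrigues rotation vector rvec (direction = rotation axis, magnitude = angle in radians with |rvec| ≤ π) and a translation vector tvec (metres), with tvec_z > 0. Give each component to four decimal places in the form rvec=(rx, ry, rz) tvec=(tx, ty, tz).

Intrinsics K: fx=636.3, fy=692.7, cx=306.7, cy=226.5
Marker side s = 0.193 m; corners in marker frame (Z=0):
  M0 = (-0.0965, +0.0965, 0)
  M1 = (+0.0965, +0.0965, 0)
  M2 = (+0.0965, -0.0965, 0)
  M3 = (-0.0965, -0.0965, 0)
Detected image corners:
  c0 = (268.632200, 267.870766) px
  c1 = (502.797328, 258.071587) px
  c2 = (487.692986, 9.854682) px
  c3 = (263.650629, 30.746501) px
Planar DLT: solve 8×8 A·h = b for H (H[2,2]=1):
  H  [+1091.10319 -31.56934 +377.81720]
  H  [-115.61226 +1225.79634 +139.26954]
  H  [-0.25063 -0.21795 +1.00000]
B = K⁻¹H; ‖b₁‖=1.854542, ‖b₂‖=1.854542; λ = 2/(‖b₁‖+‖b₂‖) = 0.539217, sign → tz>0 ⇒ λ=+0.539217
r₁ = λ·B[:,0] = (+0.98977,-0.04581,-0.13514); r₂ = λ·B[:,1] = (+0.02989,+0.99262,-0.11752)
r₃ = r₁×r₂ = (+0.13953,+0.11228,+0.98383); SVD([r₁ r₂ r₃]) → R = UVᵀ:
  R  [+0.98977 +0.02989 +0.13953]
  R  [-0.04581 +0.99262 +0.11228]
  R  [-0.13514 -0.11752 +0.98383]
t = (+0.06027, -0.06790, +0.53922) m
tr R = 2.966219; θ = arccos((tr R − 1)/2) = 0.184054 rad = 10.546°
axis k = ((R−Rᵀ)₃₂, (R−Rᵀ)₁₃, (R−Rᵀ)₂₁) / (2 sinθ) = (-0.627809, +0.750390, -0.206812)
rvec = θ·k = (-0.115551, +0.138113, -0.038065)

rvec=(-0.1156, 0.1381, -0.0381) tvec=(0.0603, -0.0679, 0.5392)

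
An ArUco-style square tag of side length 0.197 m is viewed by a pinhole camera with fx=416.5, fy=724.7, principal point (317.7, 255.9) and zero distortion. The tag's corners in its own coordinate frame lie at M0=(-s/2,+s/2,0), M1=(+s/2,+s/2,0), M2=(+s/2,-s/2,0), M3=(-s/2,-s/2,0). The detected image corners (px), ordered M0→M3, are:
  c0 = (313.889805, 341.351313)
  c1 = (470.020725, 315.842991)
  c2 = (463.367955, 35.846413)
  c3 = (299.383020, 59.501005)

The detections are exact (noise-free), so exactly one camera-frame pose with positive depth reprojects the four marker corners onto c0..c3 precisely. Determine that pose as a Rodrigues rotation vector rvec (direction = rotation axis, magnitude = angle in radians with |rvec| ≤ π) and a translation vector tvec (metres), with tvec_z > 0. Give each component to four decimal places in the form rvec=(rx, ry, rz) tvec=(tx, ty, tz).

Intrinsics K: fx=416.5, fy=724.7, cx=317.7, cy=255.9
Marker side s = 0.197 m; corners in marker frame (Z=0):
  M0 = (-0.0985, +0.0985, 0)
  M1 = (+0.0985, +0.0985, 0)
  M2 = (+0.0985, -0.0985, 0)
  M3 = (-0.0985, -0.0985, 0)
Detected image corners:
  c0 = (313.889805, 341.351313) px
  c1 = (470.020725, 315.842991) px
  c2 = (463.367955, 35.846413) px
  c3 = (299.383020, 59.501005) px
Planar DLT: solve 8×8 A·h = b for H (H[2,2]=1):
  H  [+833.25121 +148.50418 +387.22662]
  H  [-114.55025 +1472.16001 +191.46482]
  H  [+0.05497 +0.24545 +1.00000]
B = K⁻¹H; ‖b₁‖=1.967463, ‖b₂‖=1.967463; λ = 2/(‖b₁‖+‖b₂‖) = 0.508269, sign → tz>0 ⇒ λ=+0.508269
r₁ = λ·B[:,0] = (+0.99553,-0.09021,+0.02794); r₂ = λ·B[:,1] = (+0.08606,+0.98845,+0.12476)
r₃ = r₁×r₂ = (-0.03887,-0.12179,+0.99179); SVD([r₁ r₂ r₃]) → R = UVᵀ:
  R  [+0.99553 +0.08606 -0.03887]
  R  [-0.09021 +0.98845 -0.12179]
  R  [+0.02794 +0.12476 +0.99179]
t = (+0.08485, -0.04519, +0.50827) m
tr R = 2.975773; θ = arccos((tr R − 1)/2) = 0.155808 rad = 8.927°
axis k = ((R−Rᵀ)₃₂, (R−Rᵀ)₁₃, (R−Rᵀ)₂₁) / (2 sinθ) = (+0.794405, -0.215280, -0.567958)
rvec = θ·k = (+0.123775, -0.033542, -0.088492)

rvec=(0.1238, -0.0335, -0.0885) tvec=(0.0848, -0.0452, 0.5083)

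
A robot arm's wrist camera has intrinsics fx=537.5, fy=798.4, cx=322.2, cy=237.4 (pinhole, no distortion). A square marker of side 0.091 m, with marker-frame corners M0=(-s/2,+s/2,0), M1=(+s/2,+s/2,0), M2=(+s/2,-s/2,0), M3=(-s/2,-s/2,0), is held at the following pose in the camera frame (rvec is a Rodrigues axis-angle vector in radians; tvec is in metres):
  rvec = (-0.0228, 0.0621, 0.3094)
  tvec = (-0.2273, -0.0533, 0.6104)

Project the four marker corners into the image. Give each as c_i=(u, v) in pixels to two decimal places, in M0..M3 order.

Intrinsics K: fx=537.5, fy=798.4, cx=322.2, cy=237.4
Marker side s = 0.091 m; corners in marker frame (Z=0):
  M0 = (-0.0455, +0.0455, 0)
  M1 = (+0.0455, +0.0455, 0)
  M2 = (+0.0455, -0.0455, 0)
  M3 = (-0.0455, -0.0455, 0)
rvec = (-0.0228, 0.0621, 0.3094), |rvec| = θ = 0.31639 rad = 18.128°
Rodrigues: sinθ=0.31114, 1−cosθ=0.04964; R = I + sinθ·[k]× + (1−cosθ)·[k]×²:
    [+0.95062 -0.30497 +0.05757]
    [+0.30356 +0.95228 +0.03195]
    [-0.06457 -0.01289 +0.99783]
t = (-0.2273, -0.0533, 0.6104) m
M0: Pc = R·M0+t = (-0.28443, -0.02378, +0.61275); u = 537.5·(-0.28443)/0.61275 + 322.2 = 72.7011, v = 798.4·(-0.02378)/0.61275 + 237.4 = 206.4107
M1: Pc = R·M1+t = (-0.19792, +0.00384, +0.60688); u = 537.5·(-0.19792)/0.60688 + 322.2 = 146.9030, v = 798.4·(+0.00384)/0.60688 + 237.4 = 242.4527
M2: Pc = R·M2+t = (-0.17017, -0.08282, +0.60805); u = 537.5·(-0.17017)/0.60805 + 322.2 = 171.7733, v = 798.4·(-0.08282)/0.60805 + 237.4 = 128.6576
M3: Pc = R·M3+t = (-0.25668, -0.11044, +0.61392); u = 537.5·(-0.25668)/0.61392 + 322.2 = 97.4752, v = 798.4·(-0.11044)/0.61392 + 237.4 = 93.7736

c0=(72.70, 206.41) c1=(146.90, 242.45) c2=(171.77, 128.66) c3=(97.48, 93.77)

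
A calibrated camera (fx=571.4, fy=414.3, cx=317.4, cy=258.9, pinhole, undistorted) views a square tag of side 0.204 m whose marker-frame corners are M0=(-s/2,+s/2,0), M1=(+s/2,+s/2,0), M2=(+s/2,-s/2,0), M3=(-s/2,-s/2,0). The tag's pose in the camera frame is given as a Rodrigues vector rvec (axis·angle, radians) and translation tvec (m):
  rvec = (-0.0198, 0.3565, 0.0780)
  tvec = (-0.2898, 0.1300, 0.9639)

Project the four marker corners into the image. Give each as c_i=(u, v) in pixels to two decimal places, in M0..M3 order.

Intrinsics K: fx=571.4, fy=414.3, cx=317.4, cy=258.9
Marker side s = 0.204 m; corners in marker frame (Z=0):
  M0 = (-0.1020, +0.1020, 0)
  M1 = (+0.1020, +0.1020, 0)
  M2 = (+0.1020, -0.1020, 0)
  M3 = (-0.1020, -0.1020, 0)
rvec = (-0.0198, 0.3565, 0.0780), |rvec| = θ = 0.36547 rad = 20.940°
Rodrigues: sinθ=0.35739, 1−cosθ=0.06604; R = I + sinθ·[k]× + (1−cosθ)·[k]×²:
    [+0.93415 -0.07977 +0.34785]
    [+0.07278 +0.99680 +0.03311]
    [-0.34938 -0.00561 +0.93696]
t = (-0.2898, 0.1300, 0.9639) m
M0: Pc = R·M0+t = (-0.39322, +0.22425, +0.99896); u = 571.4·(-0.39322)/0.99896 + 317.4 = 92.4815, v = 414.3·(+0.22425)/0.99896 + 258.9 = 351.9028
M1: Pc = R·M1+t = (-0.20265, +0.23910, +0.92769); u = 571.4·(-0.20265)/0.92769 + 317.4 = 192.5784, v = 414.3·(+0.23910)/0.92769 + 258.9 = 365.6792
M2: Pc = R·M2+t = (-0.18638, +0.03575, +0.92884); u = 571.4·(-0.18638)/0.92884 + 317.4 = 202.7426, v = 414.3·(+0.03575)/0.92884 + 258.9 = 274.8463
M3: Pc = R·M3+t = (-0.37695, +0.02090, +1.00011); u = 571.4·(-0.37695)/1.00011 + 317.4 = 102.0359, v = 414.3·(+0.02090)/1.00011 + 258.9 = 267.5590

c0=(92.48, 351.90) c1=(192.58, 365.68) c2=(202.74, 274.85) c3=(102.04, 267.56)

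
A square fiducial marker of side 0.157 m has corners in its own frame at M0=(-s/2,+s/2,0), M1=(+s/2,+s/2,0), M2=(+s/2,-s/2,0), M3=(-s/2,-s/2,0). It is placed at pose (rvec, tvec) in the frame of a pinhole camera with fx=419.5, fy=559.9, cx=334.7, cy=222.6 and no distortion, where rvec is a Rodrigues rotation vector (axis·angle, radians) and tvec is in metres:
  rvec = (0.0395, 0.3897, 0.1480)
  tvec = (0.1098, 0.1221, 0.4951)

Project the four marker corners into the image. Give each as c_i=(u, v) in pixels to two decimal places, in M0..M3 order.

Intrinsics K: fx=419.5, fy=559.9, cx=334.7, cy=222.6
Marker side s = 0.157 m; corners in marker frame (Z=0):
  M0 = (-0.0785, +0.0785, 0)
  M1 = (+0.0785, +0.0785, 0)
  M2 = (+0.0785, -0.0785, 0)
  M3 = (-0.0785, -0.0785, 0)
rvec = (0.0395, 0.3897, 0.1480), |rvec| = θ = 0.41872 rad = 23.991°
Rodrigues: sinθ=0.40660, 1−cosθ=0.08639; R = I + sinθ·[k]× + (1−cosθ)·[k]×²:
    [+0.91438 -0.13613 +0.38129]
    [+0.15130 +0.98844 -0.00994]
    [-0.37553 +0.06677 +0.92440]
t = (0.1098, 0.1221, 0.4951) m
M0: Pc = R·M0+t = (+0.02734, +0.18782, +0.52982); u = 419.5·(+0.02734)/0.52982 + 334.7 = 356.3435, v = 559.9·(+0.18782)/0.52982 + 222.6 = 421.0782
M1: Pc = R·M1+t = (+0.17089, +0.21157, +0.47086); u = 419.5·(+0.17089)/0.47086 + 334.7 = 486.9512, v = 559.9·(+0.21157)/0.47086 + 222.6 = 474.1758
M2: Pc = R·M2+t = (+0.19226, +0.05638, +0.46038); u = 419.5·(+0.19226)/0.46038 + 334.7 = 509.8927, v = 559.9·(+0.05638)/0.46038 + 222.6 = 291.1732
M3: Pc = R·M3+t = (+0.04871, +0.03263, +0.51934); u = 419.5·(+0.04871)/0.51934 + 334.7 = 374.0439, v = 559.9·(+0.03263)/0.51934 + 222.6 = 257.7793

c0=(356.34, 421.08) c1=(486.95, 474.18) c2=(509.89, 291.17) c3=(374.04, 257.78)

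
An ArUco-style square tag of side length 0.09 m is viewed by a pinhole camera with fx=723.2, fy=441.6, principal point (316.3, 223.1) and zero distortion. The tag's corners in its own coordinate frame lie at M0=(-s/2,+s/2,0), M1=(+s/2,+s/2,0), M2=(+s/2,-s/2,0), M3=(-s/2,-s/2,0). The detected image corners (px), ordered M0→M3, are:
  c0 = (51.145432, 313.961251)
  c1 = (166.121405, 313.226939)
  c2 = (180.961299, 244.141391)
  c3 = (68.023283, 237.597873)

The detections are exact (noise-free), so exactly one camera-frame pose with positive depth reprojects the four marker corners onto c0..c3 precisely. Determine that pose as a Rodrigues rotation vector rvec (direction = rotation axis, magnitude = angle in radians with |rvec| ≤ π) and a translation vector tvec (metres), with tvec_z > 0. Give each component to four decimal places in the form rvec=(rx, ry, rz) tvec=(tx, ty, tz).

Intrinsics K: fx=723.2, fy=441.6, cx=316.3, cy=223.1
Marker side s = 0.09 m; corners in marker frame (Z=0):
  M0 = (-0.0450, +0.0450, 0)
  M1 = (+0.0450, +0.0450, 0)
  M2 = (+0.0450, -0.0450, 0)
  M3 = (-0.0450, -0.0450, 0)
Detected image corners:
  c0 = (51.145432, 313.961251) px
  c1 = (166.121405, 313.226939) px
  c2 = (180.961299, 244.141391) px
  c3 = (68.023283, 237.597873) px
Planar DLT: solve 8×8 A·h = b for H (H[2,2]=1):
  H  [+1395.98025 -180.73848 +119.43397]
  H  [+341.10045 +793.90257 +277.23311]
  H  [+1.11368 -0.04372 +1.00000]
B = K⁻¹H; ‖b₁‖=1.834972, ‖b₂‖=1.834972; λ = 2/(‖b₁‖+‖b₂‖) = 0.544968, sign → tz>0 ⇒ λ=+0.544968
r₁ = λ·B[:,0] = (+0.78650,+0.11432,+0.60692); r₂ = λ·B[:,1] = (-0.12577,+0.99177,-0.02383)
r₃ = r₁×r₂ = (-0.60465,-0.05760,+0.79441); SVD([r₁ r₂ r₃]) → R = UVᵀ:
  R  [+0.78650 -0.12577 -0.60465]
  R  [+0.11432 +0.99177 -0.05760]
  R  [+0.60692 -0.02383 +0.79441]
t = (-0.14835, +0.06680, +0.54497) m
tr R = 2.572677; θ = arccos((tr R − 1)/2) = 0.665937 rad = 38.155°
axis k = ((R−Rᵀ)₃₂, (R−Rᵀ)₁₃, (R−Rᵀ)₂₁) / (2 sinθ) = (+0.027331, -0.980558, +0.194318)
rvec = θ·k = (+0.018201, -0.652989, +0.129403)

rvec=(0.0182, -0.6530, 0.1294) tvec=(-0.1483, 0.0668, 0.5450)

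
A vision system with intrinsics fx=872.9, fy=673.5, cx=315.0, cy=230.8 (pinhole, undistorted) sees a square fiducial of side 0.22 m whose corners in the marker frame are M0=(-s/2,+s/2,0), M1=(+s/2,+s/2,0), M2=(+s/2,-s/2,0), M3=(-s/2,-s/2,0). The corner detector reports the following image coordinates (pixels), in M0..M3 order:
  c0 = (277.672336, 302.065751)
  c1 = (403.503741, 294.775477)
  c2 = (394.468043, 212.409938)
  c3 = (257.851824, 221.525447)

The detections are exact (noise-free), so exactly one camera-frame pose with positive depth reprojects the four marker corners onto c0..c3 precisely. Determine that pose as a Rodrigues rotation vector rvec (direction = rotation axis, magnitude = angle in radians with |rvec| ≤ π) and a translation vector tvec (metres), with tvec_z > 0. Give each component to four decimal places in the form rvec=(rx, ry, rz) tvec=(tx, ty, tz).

Intrinsics K: fx=872.9, fy=673.5, cx=315.0, cy=230.8
Marker side s = 0.22 m; corners in marker frame (Z=0):
  M0 = (-0.1100, +0.1100, 0)
  M1 = (+0.1100, +0.1100, 0)
  M2 = (+0.1100, -0.1100, 0)
  M3 = (-0.1100, -0.1100, 0)
Detected image corners:
  c0 = (277.672336, 302.065751) px
  c1 = (403.503741, 294.775477) px
  c2 = (394.468043, 212.409938) px
  c3 = (257.851824, 221.525447) px
Planar DLT: solve 8×8 A·h = b for H (H[2,2]=1):
  H  [+574.26604 +192.62236 +333.21745]
  H  [-53.48393 +468.27963 +259.42769]
  H  [-0.06353 +0.38056 +1.00000]
B = K⁻¹H; ‖b₁‖=0.686192, ‖b₂‖=0.686192; λ = 2/(‖b₁‖+‖b₂‖) = 1.457317, sign → tz>0 ⇒ λ=+1.457317
r₁ = λ·B[:,0] = (+0.99216,-0.08400,-0.09259); r₂ = λ·B[:,1] = (+0.12145,+0.82321,+0.55460)
r₃ = r₁×r₂ = (+0.02963,-0.56149,+0.82695); SVD([r₁ r₂ r₃]) → R = UVᵀ:
  R  [+0.99216 +0.12145 +0.02963]
  R  [-0.08400 +0.82321 -0.56149]
  R  [-0.09259 +0.55460 +0.82695]
t = (+0.03041, +0.06194, +1.45732) m
tr R = 2.642316; θ = arccos((tr R − 1)/2) = 0.607359 rad = 34.799°
axis k = ((R−Rᵀ)₃₂, (R−Rᵀ)₁₃, (R−Rᵀ)₂₁) / (2 sinθ) = (+0.977822, +0.107076, -0.179999)
rvec = θ·k = (+0.593889, +0.065034, -0.109324)

rvec=(0.5939, 0.0650, -0.1093) tvec=(0.0304, 0.0619, 1.4573)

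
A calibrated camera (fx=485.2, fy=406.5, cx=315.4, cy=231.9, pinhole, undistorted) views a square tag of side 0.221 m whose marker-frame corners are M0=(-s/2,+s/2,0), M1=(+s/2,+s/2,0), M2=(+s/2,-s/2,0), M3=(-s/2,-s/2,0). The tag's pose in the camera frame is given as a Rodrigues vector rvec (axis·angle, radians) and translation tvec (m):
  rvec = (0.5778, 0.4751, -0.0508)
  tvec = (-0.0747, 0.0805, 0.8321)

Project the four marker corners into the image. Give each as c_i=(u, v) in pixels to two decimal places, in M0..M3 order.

Intrinsics K: fx=485.2, fy=406.5, cx=315.4, cy=231.9
Marker side s = 0.221 m; corners in marker frame (Z=0):
  M0 = (-0.1105, +0.1105, 0)
  M1 = (+0.1105, +0.1105, 0)
  M2 = (+0.1105, -0.1105, 0)
  M3 = (-0.1105, -0.1105, 0)
rvec = (0.5778, 0.4751, -0.0508), |rvec| = θ = 0.74977 rad = 42.959°
Rodrigues: sinθ=0.68147, 1−cosθ=0.26815; R = I + sinθ·[k]× + (1−cosθ)·[k]×²:
    [+0.89110 +0.17712 +0.41782]
    [+0.08477 +0.83952 -0.53668]
    [-0.44582 +0.51365 +0.73308]
t = (-0.0747, 0.0805, 0.8321) m
M0: Pc = R·M0+t = (-0.15359, +0.16390, +0.93812); u = 485.2·(-0.15359)/0.93812 + 315.4 = 235.9603, v = 406.5·(+0.16390)/0.93812 + 231.9 = 302.9196
M1: Pc = R·M1+t = (+0.04334, +0.18263, +0.83960); u = 485.2·(+0.04334)/0.83960 + 315.4 = 340.4449, v = 406.5·(+0.18263)/0.83960 + 231.9 = 320.3245
M2: Pc = R·M2+t = (+0.00419, -0.00290, +0.72608); u = 485.2·(+0.00419)/0.72608 + 315.4 = 318.2031, v = 406.5·(-0.00290)/0.72608 + 231.9 = 230.2769
M3: Pc = R·M3+t = (-0.19274, -0.02163, +0.82460); u = 485.2·(-0.19274)/0.82460 + 315.4 = 201.9924, v = 406.5·(-0.02163)/0.82460 + 231.9 = 221.2352

c0=(235.96, 302.92) c1=(340.44, 320.32) c2=(318.20, 230.28) c3=(201.99, 221.24)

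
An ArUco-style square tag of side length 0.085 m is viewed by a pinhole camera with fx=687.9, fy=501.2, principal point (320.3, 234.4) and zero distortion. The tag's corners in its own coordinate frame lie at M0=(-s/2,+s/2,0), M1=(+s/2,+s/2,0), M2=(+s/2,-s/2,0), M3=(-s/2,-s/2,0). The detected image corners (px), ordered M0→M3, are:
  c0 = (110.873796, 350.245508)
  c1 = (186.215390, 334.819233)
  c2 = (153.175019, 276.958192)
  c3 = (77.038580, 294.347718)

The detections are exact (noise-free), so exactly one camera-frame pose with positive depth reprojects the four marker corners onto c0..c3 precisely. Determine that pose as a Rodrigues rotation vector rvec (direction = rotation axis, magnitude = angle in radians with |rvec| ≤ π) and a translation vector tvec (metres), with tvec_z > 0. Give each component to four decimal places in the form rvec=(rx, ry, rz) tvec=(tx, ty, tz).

Intrinsics K: fx=687.9, fy=501.2, cx=320.3, cy=234.4
Marker side s = 0.085 m; corners in marker frame (Z=0):
  M0 = (-0.0425, +0.0425, 0)
  M1 = (+0.0425, +0.0425, 0)
  M2 = (+0.0425, -0.0425, 0)
  M3 = (-0.0425, -0.0425, 0)
Detected image corners:
  c0 = (110.873796, 350.245508) px
  c1 = (186.215390, 334.819233) px
  c2 = (153.175019, 276.958192) px
  c3 = (77.038580, 294.347718) px
Planar DLT: solve 8×8 A·h = b for H (H[2,2]=1):
  H  [+847.67524 +428.85159 +131.48763]
  H  [-296.11491 +753.35478 +314.53182]
  H  [-0.32861 +0.26854 +1.00000]
B = K⁻¹H; ‖b₁‖=1.489308, ‖b₂‖=1.489308; λ = 2/(‖b₁‖+‖b₂‖) = 0.671453, sign → tz>0 ⇒ λ=+0.671453
r₁ = λ·B[:,0] = (+0.93014,-0.29351,-0.22064); r₂ = λ·B[:,1] = (+0.33464,+0.92493,+0.18031)
r₃ = r₁×r₂ = (+0.15116,-0.24155,+0.95854); SVD([r₁ r₂ r₃]) → R = UVᵀ:
  R  [+0.93014 +0.33464 +0.15116]
  R  [-0.29351 +0.92493 -0.24155]
  R  [-0.22064 +0.18031 +0.95854]
t = (-0.18430, +0.10735, +0.67145) m
tr R = 2.813620; θ = arccos((tr R − 1)/2) = 0.435142 rad = 24.932°
axis k = ((R−Rᵀ)₃₂, (R−Rᵀ)₁₃, (R−Rᵀ)₂₁) / (2 sinθ) = (+0.500386, +0.441002, -0.745071)
rvec = θ·k = (+0.217739, +0.191899, -0.324212)

rvec=(0.2177, 0.1919, -0.3242) tvec=(-0.1843, 0.1074, 0.6715)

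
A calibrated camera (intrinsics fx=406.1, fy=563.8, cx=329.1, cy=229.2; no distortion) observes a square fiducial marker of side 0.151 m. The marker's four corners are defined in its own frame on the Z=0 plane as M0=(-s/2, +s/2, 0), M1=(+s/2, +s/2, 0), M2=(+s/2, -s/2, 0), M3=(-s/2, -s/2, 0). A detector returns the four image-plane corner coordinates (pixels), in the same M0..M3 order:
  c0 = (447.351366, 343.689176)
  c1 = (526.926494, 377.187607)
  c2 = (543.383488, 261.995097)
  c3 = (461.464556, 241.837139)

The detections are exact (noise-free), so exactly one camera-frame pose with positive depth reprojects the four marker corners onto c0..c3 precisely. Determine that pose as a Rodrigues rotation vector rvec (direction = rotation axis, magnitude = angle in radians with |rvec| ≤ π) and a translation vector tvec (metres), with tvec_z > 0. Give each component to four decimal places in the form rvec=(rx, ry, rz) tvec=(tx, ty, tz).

rvec=(-0.0354, 0.6887, 0.1834) tvec=(0.3099, 0.1044, 0.7713)

Intrinsics K: fx=406.1, fy=563.8, cx=329.1, cy=229.2
Marker side s = 0.151 m; corners in marker frame (Z=0):
  M0 = (-0.0755, +0.0755, 0)
  M1 = (+0.0755, +0.0755, 0)
  M2 = (+0.0755, -0.0755, 0)
  M3 = (-0.0755, -0.0755, 0)
Detected image corners:
  c0 = (447.351366, 343.689176) px
  c1 = (526.926494, 377.187607) px
  c2 = (543.383488, 261.995097) px
  c3 = (461.464556, 241.837139) px
Planar DLT: solve 8×8 A·h = b for H (H[2,2]=1):
  H  [+127.47312 -82.72396 +492.25149]
  H  [-74.22254 +727.09614 +305.49285]
  H  [-0.82310 +0.03642 +1.00000]
B = K⁻¹H; ‖b₁‖=1.296498, ‖b₂‖=1.296498; λ = 2/(‖b₁‖+‖b₂‖) = 0.771309, sign → tz>0 ⇒ λ=+0.771309
r₁ = λ·B[:,0] = (+0.75660,+0.15655,-0.63486); r₂ = λ·B[:,1] = (-0.17988,+0.98329,+0.02809)
r₃ = r₁×r₂ = (+0.62865,+0.09295,+0.77211); SVD([r₁ r₂ r₃]) → R = UVᵀ:
  R  [+0.75660 -0.17988 +0.62865]
  R  [+0.15655 +0.98329 +0.09295]
  R  [-0.63486 +0.02809 +0.77211]
t = (+0.30987, +0.10437, +0.77131) m
tr R = 2.511999; θ = arccos((tr R − 1)/2) = 0.713617 rad = 40.887°
axis k = ((R−Rᵀ)₃₂, (R−Rᵀ)₁₃, (R−Rᵀ)₂₁) / (2 sinθ) = (-0.049542, +0.965145, +0.256986)
rvec = θ·k = (-0.035354, +0.688743, +0.183389)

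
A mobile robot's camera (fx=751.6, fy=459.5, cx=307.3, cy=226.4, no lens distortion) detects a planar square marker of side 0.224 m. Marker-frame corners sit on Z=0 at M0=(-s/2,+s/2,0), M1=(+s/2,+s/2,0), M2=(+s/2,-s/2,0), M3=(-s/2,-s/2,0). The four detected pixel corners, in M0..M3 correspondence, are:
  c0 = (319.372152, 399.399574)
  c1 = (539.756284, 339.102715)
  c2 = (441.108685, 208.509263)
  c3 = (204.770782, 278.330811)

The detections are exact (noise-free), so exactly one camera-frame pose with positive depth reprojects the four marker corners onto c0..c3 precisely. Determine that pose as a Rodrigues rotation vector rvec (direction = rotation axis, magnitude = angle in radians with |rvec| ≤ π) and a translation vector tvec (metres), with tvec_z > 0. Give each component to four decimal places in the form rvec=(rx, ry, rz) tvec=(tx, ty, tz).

Intrinsics K: fx=751.6, fy=459.5, cx=307.3, cy=226.4
Marker side s = 0.224 m; corners in marker frame (Z=0):
  M0 = (-0.1120, +0.1120, 0)
  M1 = (+0.1120, +0.1120, 0)
  M2 = (+0.1120, -0.1120, 0)
  M3 = (-0.1120, -0.1120, 0)
Detected image corners:
  c0 = (319.372152, 399.399574) px
  c1 = (539.756284, 339.102715) px
  c2 = (441.108685, 208.509263) px
  c3 = (204.770782, 278.330811) px
Planar DLT: solve 8×8 A·h = b for H (H[2,2]=1):
  H  [+964.41538 +618.91737 +376.69108]
  H  [-333.13668 +677.30326 +309.51999]
  H  [-0.14231 +0.37833 +1.00000]
B = K⁻¹H; ‖b₁‖=1.499433, ‖b₂‖=1.499433; λ = 2/(‖b₁‖+‖b₂‖) = 0.666919, sign → tz>0 ⇒ λ=+0.666919
r₁ = λ·B[:,0] = (+0.89456,-0.43675,-0.09491); r₂ = λ·B[:,1] = (+0.44602,+0.85872,+0.25232)
r₃ = r₁×r₂ = (-0.02870,-0.26804,+0.96298); SVD([r₁ r₂ r₃]) → R = UVᵀ:
  R  [+0.89456 +0.44602 -0.02870]
  R  [-0.43675 +0.85872 -0.26804]
  R  [-0.09491 +0.25232 +0.96298]
t = (+0.06157, +0.12064, +0.66692) m
tr R = 2.716261; θ = arccos((tr R − 1)/2) = 0.539179 rad = 30.893°
axis k = ((R−Rᵀ)₃₂, (R−Rᵀ)₁₃, (R−Rᵀ)₂₁) / (2 sinθ) = (+0.506746, +0.064478, -0.859681)
rvec = θ·k = (+0.273227, +0.034765, -0.463522)

rvec=(0.2732, 0.0348, -0.4635) tvec=(0.0616, 0.1206, 0.6669)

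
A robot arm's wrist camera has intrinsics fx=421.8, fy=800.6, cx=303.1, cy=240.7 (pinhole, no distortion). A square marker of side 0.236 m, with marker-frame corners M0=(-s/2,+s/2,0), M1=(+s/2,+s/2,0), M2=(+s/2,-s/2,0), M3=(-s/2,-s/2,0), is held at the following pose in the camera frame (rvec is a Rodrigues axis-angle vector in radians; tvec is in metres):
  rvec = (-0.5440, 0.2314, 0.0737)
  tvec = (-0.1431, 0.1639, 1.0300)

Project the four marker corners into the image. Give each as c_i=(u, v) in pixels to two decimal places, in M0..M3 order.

c0=(187.73, 452.10) c1=(283.46, 466.33) c2=(297.90, 289.08) c3=(211.64, 285.25)

Intrinsics K: fx=421.8, fy=800.6, cx=303.1, cy=240.7
Marker side s = 0.236 m; corners in marker frame (Z=0):
  M0 = (-0.1180, +0.1180, 0)
  M1 = (+0.1180, +0.1180, 0)
  M2 = (+0.1180, -0.1180, 0)
  M3 = (-0.1180, -0.1180, 0)
rvec = (-0.5440, 0.2314, 0.0737), |rvec| = θ = 0.59575 rad = 34.134°
Rodrigues: sinθ=0.56113, 1−cosθ=0.17227; R = I + sinθ·[k]× + (1−cosθ)·[k]×²:
    [+0.97137 -0.13052 +0.19849]
    [+0.00832 +0.85372 +0.52067]
    [-0.23741 -0.50411 +0.83037]
t = (-0.1431, 0.1639, 1.0300) m
M0: Pc = R·M0+t = (-0.27312, +0.26366, +0.99853); u = 421.8·(-0.27312)/0.99853 + 303.1 = 187.7270, v = 800.6·(+0.26366)/0.99853 + 240.7 = 452.0951
M1: Pc = R·M1+t = (-0.04388, +0.26562, +0.94250); u = 421.8·(-0.04388)/0.94250 + 303.1 = 283.4626, v = 800.6·(+0.26562)/0.94250 + 240.7 = 466.3292
M2: Pc = R·M2+t = (-0.01308, +0.06414, +1.06147); u = 421.8·(-0.01308)/1.06147 + 303.1 = 297.9036, v = 800.6·(+0.06414)/1.06147 + 240.7 = 289.0785
M3: Pc = R·M3+t = (-0.24232, +0.06218, +1.11750); u = 421.8·(-0.24232)/1.11750 + 303.1 = 211.6360, v = 800.6·(+0.06218)/1.11750 + 240.7 = 285.2468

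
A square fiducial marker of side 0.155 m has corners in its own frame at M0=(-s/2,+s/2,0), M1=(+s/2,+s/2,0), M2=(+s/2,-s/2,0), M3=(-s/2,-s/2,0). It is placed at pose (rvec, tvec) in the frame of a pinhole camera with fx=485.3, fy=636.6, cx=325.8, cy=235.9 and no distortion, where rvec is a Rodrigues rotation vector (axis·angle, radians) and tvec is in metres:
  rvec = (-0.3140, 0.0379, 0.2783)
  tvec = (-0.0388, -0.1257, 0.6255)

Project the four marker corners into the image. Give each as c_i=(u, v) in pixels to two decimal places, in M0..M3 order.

c0=(218.38, 157.01) c1=(337.44, 199.12) c2=(368.91, 61.53) c3=(257.70, 25.00)

Intrinsics K: fx=485.3, fy=636.6, cx=325.8, cy=235.9
Marker side s = 0.155 m; corners in marker frame (Z=0):
  M0 = (-0.0775, +0.0775, 0)
  M1 = (+0.0775, +0.0775, 0)
  M2 = (+0.0775, -0.0775, 0)
  M3 = (-0.0775, -0.0775, 0)
rvec = (-0.3140, 0.0379, 0.2783), |rvec| = θ = 0.42129 rad = 24.138°
Rodrigues: sinθ=0.40894, 1−cosθ=0.08744; R = I + sinθ·[k]× + (1−cosθ)·[k]×²:
    [+0.96114 -0.27600 -0.00626]
    [+0.26428 +0.91327 +0.30999]
    [-0.07984 -0.29960 +0.95072]
t = (-0.0388, -0.1257, 0.6255) m
M0: Pc = R·M0+t = (-0.13468, -0.07540, +0.60847); u = 485.3·(-0.13468)/0.60847 + 325.8 = 218.3838, v = 636.6·(-0.07540)/0.60847 + 235.9 = 157.0109
M1: Pc = R·M1+t = (+0.01430, -0.03444, +0.59609); u = 485.3·(+0.01430)/0.59609 + 325.8 = 337.4403, v = 636.6·(-0.03444)/0.59609 + 235.9 = 199.1197
M2: Pc = R·M2+t = (+0.05708, -0.17600, +0.64253); u = 485.3·(+0.05708)/0.64253 + 325.8 = 368.9109, v = 636.6·(-0.17600)/0.64253 + 235.9 = 61.5277
M3: Pc = R·M3+t = (-0.09190, -0.21696, +0.65491); u = 485.3·(-0.09190)/0.65491 + 325.8 = 257.7017, v = 636.6·(-0.21696)/0.65491 + 235.9 = 25.0046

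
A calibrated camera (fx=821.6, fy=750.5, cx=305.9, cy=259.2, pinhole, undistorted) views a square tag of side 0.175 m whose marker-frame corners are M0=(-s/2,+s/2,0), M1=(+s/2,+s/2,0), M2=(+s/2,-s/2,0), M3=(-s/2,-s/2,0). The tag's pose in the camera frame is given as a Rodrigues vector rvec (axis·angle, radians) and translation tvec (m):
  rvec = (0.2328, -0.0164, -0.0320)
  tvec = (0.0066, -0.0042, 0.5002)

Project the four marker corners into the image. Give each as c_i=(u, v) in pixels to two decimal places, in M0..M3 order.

Intrinsics K: fx=821.6, fy=750.5, cx=305.9, cy=259.2
Marker side s = 0.175 m; corners in marker frame (Z=0):
  M0 = (-0.0875, +0.0875, 0)
  M1 = (+0.0875, +0.0875, 0)
  M2 = (+0.0875, -0.0875, 0)
  M3 = (-0.0875, -0.0875, 0)
rvec = (0.2328, -0.0164, -0.0320), |rvec| = θ = 0.23556 rad = 13.497°
Rodrigues: sinθ=0.23339, 1−cosθ=0.02762; R = I + sinθ·[k]× + (1−cosθ)·[k]×²:
    [+0.99936 +0.02980 -0.01996]
    [-0.03361 +0.97252 -0.23039]
    [+0.01254 +0.23091 +0.97289]
t = (0.0066, -0.0042, 0.5002) m
M0: Pc = R·M0+t = (-0.07824, +0.08384, +0.51931); u = 821.6·(-0.07824)/0.51931 + 305.9 = 182.1227, v = 750.5·(+0.08384)/0.51931 + 259.2 = 380.3588
M1: Pc = R·M1+t = (+0.09665, +0.07795, +0.52150); u = 821.6·(+0.09665)/0.52150 + 305.9 = 458.1696, v = 750.5·(+0.07795)/0.52150 + 259.2 = 371.3857
M2: Pc = R·M2+t = (+0.09144, -0.09224, +0.48109); u = 821.6·(+0.09144)/0.48109 + 305.9 = 462.0522, v = 750.5·(-0.09224)/0.48109 + 259.2 = 115.3131
M3: Pc = R·M3+t = (-0.08345, -0.08635, +0.47890); u = 821.6·(-0.08345)/0.47890 + 305.9 = 162.7299, v = 750.5·(-0.08635)/0.47890 + 259.2 = 123.8698

c0=(182.12, 380.36) c1=(458.17, 371.39) c2=(462.05, 115.31) c3=(162.73, 123.87)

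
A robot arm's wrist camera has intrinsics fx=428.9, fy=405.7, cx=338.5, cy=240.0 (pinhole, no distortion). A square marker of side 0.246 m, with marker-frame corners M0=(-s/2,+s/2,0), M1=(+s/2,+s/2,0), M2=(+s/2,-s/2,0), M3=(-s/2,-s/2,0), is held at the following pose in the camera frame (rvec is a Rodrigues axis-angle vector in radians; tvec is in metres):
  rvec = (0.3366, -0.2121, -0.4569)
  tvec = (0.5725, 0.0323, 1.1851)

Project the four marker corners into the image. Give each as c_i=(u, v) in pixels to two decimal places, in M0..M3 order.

Intrinsics K: fx=428.9, fy=405.7, cx=338.5, cy=240.0
Marker side s = 0.246 m; corners in marker frame (Z=0):
  M0 = (-0.1230, +0.1230, 0)
  M1 = (+0.1230, +0.1230, 0)
  M2 = (+0.1230, -0.1230, 0)
  M3 = (-0.1230, -0.1230, 0)
rvec = (0.3366, -0.2121, -0.4569), |rvec| = θ = 0.60584 rad = 34.712°
Rodrigues: sinθ=0.56945, 1−cosθ=0.17798; R = I + sinθ·[k]× + (1−cosθ)·[k]×²:
    [+0.87696 +0.39484 -0.27393]
    [-0.46408 +0.84384 -0.26939]
    [+0.12479 +0.36337 +0.92325]
t = (0.5725, 0.0323, 1.1851) m
M0: Pc = R·M0+t = (+0.51320, +0.19317, +1.21445); u = 428.9·(+0.51320)/1.21445 + 338.5 = 519.7440, v = 405.7·(+0.19317)/1.21445 + 240.0 = 304.5318
M1: Pc = R·M1+t = (+0.72893, +0.07901, +1.24514); u = 428.9·(+0.72893)/1.24514 + 338.5 = 589.5865, v = 405.7·(+0.07901)/1.24514 + 240.0 = 265.7437
M2: Pc = R·M2+t = (+0.63180, -0.12857, +1.15575); u = 428.9·(+0.63180)/1.15575 + 338.5 = 572.9611, v = 405.7·(-0.12857)/1.15575 + 240.0 = 194.8674
M3: Pc = R·M3+t = (+0.41607, -0.01441, +1.12506); u = 428.9·(+0.41607)/1.12506 + 338.5 = 497.1159, v = 405.7·(-0.01441)/1.12506 + 240.0 = 234.8035

c0=(519.74, 304.53) c1=(589.59, 265.74) c2=(572.96, 194.87) c3=(497.12, 234.80)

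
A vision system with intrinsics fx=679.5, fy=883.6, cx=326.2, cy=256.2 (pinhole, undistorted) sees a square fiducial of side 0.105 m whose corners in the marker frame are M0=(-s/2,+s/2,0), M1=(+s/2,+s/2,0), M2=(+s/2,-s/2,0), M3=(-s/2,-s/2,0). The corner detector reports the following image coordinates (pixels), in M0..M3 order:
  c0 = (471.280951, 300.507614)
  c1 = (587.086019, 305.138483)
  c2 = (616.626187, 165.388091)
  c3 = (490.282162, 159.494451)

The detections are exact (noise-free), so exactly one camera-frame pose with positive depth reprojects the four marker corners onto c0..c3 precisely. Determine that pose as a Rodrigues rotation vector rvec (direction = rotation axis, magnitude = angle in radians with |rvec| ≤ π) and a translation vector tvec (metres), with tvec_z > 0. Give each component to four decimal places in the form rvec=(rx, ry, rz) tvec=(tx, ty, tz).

Intrinsics K: fx=679.5, fy=883.6, cx=326.2, cy=256.2
Marker side s = 0.105 m; corners in marker frame (Z=0):
  M0 = (-0.0525, +0.0525, 0)
  M1 = (+0.0525, +0.0525, 0)
  M2 = (+0.0525, -0.0525, 0)
  M3 = (-0.0525, -0.0525, 0)
Detected image corners:
  c0 = (471.280951, 300.507614) px
  c1 = (587.086019, 305.138483) px
  c2 = (616.626187, 165.388091) px
  c3 = (490.282162, 159.494451) px
Planar DLT: solve 8×8 A·h = b for H (H[2,2]=1):
  H  [+1180.21033 +223.34206 +540.95596]
  H  [+62.45712 +1532.33160 +235.73456]
  H  [+0.05419 +0.83986 +1.00000]
B = K⁻¹H; ‖b₁‖=1.712608, ‖b₂‖=1.712608; λ = 2/(‖b₁‖+‖b₂‖) = 0.583905, sign → tz>0 ⇒ λ=+0.583905
r₁ = λ·B[:,0] = (+0.99898,+0.03210,+0.03164); r₂ = λ·B[:,1] = (-0.04350,+0.87041,+0.49040)
r₃ = r₁×r₂ = (-0.01180,-0.49128,+0.87092); SVD([r₁ r₂ r₃]) → R = UVᵀ:
  R  [+0.99898 -0.04350 -0.01180]
  R  [+0.03210 +0.87041 -0.49128]
  R  [+0.03164 +0.49040 +0.87092]
t = (+0.18454, -0.01352, +0.58390) m
tr R = 2.740317; θ = arccos((tr R − 1)/2) = 0.515272 rad = 29.523°
axis k = ((R−Rᵀ)₃₂, (R−Rᵀ)₁₃, (R−Rᵀ)₂₁) / (2 sinθ) = (+0.996079, -0.044075, +0.076708)
rvec = θ·k = (+0.513252, -0.022711, +0.039526)

rvec=(0.5133, -0.0227, 0.0395) tvec=(0.1845, -0.0135, 0.5839)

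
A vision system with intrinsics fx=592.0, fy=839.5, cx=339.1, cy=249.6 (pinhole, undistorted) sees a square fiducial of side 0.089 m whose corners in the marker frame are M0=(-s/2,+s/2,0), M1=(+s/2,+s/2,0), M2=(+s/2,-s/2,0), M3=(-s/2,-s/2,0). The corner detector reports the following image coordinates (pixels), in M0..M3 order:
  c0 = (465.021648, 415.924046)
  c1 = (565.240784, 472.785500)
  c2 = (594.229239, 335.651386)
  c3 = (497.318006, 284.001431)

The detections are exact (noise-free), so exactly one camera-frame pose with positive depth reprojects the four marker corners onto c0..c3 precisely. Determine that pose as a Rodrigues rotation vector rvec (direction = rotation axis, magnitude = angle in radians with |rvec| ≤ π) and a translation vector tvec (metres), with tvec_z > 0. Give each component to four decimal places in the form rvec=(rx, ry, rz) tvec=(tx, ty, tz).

Intrinsics K: fx=592.0, fy=839.5, cx=339.1, cy=249.6
Marker side s = 0.089 m; corners in marker frame (Z=0):
  M0 = (-0.0445, +0.0445, 0)
  M1 = (+0.0445, +0.0445, 0)
  M2 = (+0.0445, -0.0445, 0)
  M3 = (-0.0445, -0.0445, 0)
Detected image corners:
  c0 = (465.021648, 415.924046) px
  c1 = (565.240784, 472.785500) px
  c2 = (594.229239, 335.651386) px
  c3 = (497.318006, 284.001431) px
Planar DLT: solve 8×8 A·h = b for H (H[2,2]=1):
  H  [+973.61454 -586.02823 +530.21099]
  H  [+514.13046 +1339.53146 +375.42394]
  H  [-0.25164 -0.45532 +1.00000]
B = K⁻¹H; ‖b₁‖=1.932688, ‖b₂‖=1.932688; λ = 2/(‖b₁‖+‖b₂‖) = 0.517414, sign → tz>0 ⇒ λ=+0.517414
r₁ = λ·B[:,0] = (+0.92553,+0.35559,-0.13020); r₂ = λ·B[:,1] = (-0.37725,+0.89565,-0.23559)
r₃ = r₁×r₂ = (+0.03284,+0.26716,+0.96309); SVD([r₁ r₂ r₃]) → R = UVᵀ:
  R  [+0.92553 -0.37725 +0.03284]
  R  [+0.35559 +0.89565 +0.26716]
  R  [-0.13020 -0.23559 +0.96309]
t = (+0.16703, +0.07755, +0.51741) m
tr R = 2.784267; θ = arccos((tr R − 1)/2) = 0.468750 rad = 26.857°
axis k = ((R−Rᵀ)₃₂, (R−Rᵀ)₁₃, (R−Rᵀ)₂₁) / (2 sinθ) = (-0.556418, +0.180450, +0.811071)
rvec = θ·k = (-0.260821, +0.084586, +0.380190)

rvec=(-0.2608, 0.0846, 0.3802) tvec=(0.1670, 0.0775, 0.5174)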